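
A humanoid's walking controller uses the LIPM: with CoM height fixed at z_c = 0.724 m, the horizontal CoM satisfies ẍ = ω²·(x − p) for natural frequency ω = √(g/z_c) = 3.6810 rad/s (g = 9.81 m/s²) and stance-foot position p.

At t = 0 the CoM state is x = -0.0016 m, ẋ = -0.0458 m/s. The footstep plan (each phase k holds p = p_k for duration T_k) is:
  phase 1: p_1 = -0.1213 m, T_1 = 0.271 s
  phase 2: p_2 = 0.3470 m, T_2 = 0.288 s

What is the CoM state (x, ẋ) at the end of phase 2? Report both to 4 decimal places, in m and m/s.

phase 1: p=-0.1213, T=0.271, ωT=0.997551, cosh=1.540207, sinh=1.171426; start (x,ẋ)=(-0.001600, -0.045800) → end (x,ẋ)=(0.048488, 0.445607)
phase 2: p=0.3470, T=0.288, ωT=1.060128, cosh=1.616576, sinh=1.270165; start (x,ẋ)=(0.048488, 0.445607) → end (x,ẋ)=(0.018193, -0.675330)

x = 0.0182, ẋ = -0.6753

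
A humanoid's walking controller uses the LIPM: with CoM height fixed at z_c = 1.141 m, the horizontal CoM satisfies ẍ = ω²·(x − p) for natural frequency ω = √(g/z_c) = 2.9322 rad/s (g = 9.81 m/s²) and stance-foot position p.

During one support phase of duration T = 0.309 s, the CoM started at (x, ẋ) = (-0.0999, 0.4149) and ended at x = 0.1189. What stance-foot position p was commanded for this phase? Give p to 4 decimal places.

ωT = 2.9322·0.309 = 0.906050; cosh(ωT) = 1.439323, sinh(ωT) = 1.035205
x(T) = p + (x₀−p)·cosh(ωT) + (ẋ₀/ω)·sinh(ωT) ⇒ p·(1 − cosh) = x(T) − x₀·cosh − (ẋ₀/ω)·sinh
numerator   = 0.1189 − (-0.0999)·1.439323 − (0.4149/2.9322)·1.035205 = 0.116209
denominator = 1 − 1.439323 = -0.439323
p = 0.116209 / -0.439323 = -0.2645

p = -0.2645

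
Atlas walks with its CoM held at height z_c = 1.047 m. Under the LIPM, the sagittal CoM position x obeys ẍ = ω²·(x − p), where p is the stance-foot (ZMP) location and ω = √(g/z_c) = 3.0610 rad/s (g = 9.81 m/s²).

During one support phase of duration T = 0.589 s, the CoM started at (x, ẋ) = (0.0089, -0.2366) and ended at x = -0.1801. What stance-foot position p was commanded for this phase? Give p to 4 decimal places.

ωT = 3.0610·0.589 = 1.802929; cosh(ωT) = 3.116104, sinh(ωT) = 2.951289
x(T) = p + (x₀−p)·cosh(ωT) + (ẋ₀/ω)·sinh(ωT) ⇒ p·(1 − cosh) = x(T) − x₀·cosh − (ẋ₀/ω)·sinh
numerator   = -0.1801 − (0.0089)·3.116104 − (-0.2366/3.0610)·2.951289 = 0.020287
denominator = 1 − 3.116104 = -2.116104
p = 0.020287 / -2.116104 = -0.0096

p = -0.0096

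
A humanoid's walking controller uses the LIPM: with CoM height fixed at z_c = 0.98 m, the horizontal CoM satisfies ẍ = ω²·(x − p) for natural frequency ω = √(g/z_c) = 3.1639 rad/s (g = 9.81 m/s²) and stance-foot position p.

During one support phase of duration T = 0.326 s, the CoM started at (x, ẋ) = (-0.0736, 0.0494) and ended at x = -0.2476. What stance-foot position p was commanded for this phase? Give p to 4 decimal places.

p = 0.2589

ωT = 3.1639·0.326 = 1.031431; cosh(ωT) = 1.580787, sinh(ωT) = 1.224291
x(T) = p + (x₀−p)·cosh(ωT) + (ẋ₀/ω)·sinh(ωT) ⇒ p·(1 − cosh) = x(T) − x₀·cosh − (ẋ₀/ω)·sinh
numerator   = -0.2476 − (-0.0736)·1.580787 − (0.0494/3.1639)·1.224291 = -0.150370
denominator = 1 − 1.580787 = -0.580787
p = -0.150370 / -0.580787 = 0.2589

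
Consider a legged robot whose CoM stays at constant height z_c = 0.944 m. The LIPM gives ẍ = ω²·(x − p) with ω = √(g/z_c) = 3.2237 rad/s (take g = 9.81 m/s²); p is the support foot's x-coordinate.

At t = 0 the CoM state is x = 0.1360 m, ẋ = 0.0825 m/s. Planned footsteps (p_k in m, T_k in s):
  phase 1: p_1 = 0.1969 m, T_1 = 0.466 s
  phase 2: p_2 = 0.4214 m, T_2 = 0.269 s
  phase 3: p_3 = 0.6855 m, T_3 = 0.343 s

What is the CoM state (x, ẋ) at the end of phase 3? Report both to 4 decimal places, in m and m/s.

phase 1: p=0.1969, T=0.466, ωT=1.502244, cosh=2.357194, sinh=2.134564; start (x,ẋ)=(0.136000, 0.082500) → end (x,ẋ)=(0.107974, -0.224596)
phase 2: p=0.4214, T=0.269, ωT=0.867175, cosh=1.400157, sinh=0.980021; start (x,ẋ)=(0.107974, -0.224596) → end (x,ẋ)=(-0.085724, -1.304674)
phase 3: p=0.6855, T=0.343, ωT=1.105729, cosh=1.676198, sinh=1.345229; start (x,ẋ)=(-0.085724, -1.304674) → end (x,ẋ)=(-1.151656, -5.531393)

x = -1.1517, ẋ = -5.5314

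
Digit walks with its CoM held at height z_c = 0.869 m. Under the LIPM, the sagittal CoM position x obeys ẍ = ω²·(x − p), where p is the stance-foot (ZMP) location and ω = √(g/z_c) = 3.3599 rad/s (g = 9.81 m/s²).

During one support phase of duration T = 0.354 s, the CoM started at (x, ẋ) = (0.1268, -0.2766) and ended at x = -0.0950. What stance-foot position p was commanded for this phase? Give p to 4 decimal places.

p = 0.2515

ωT = 3.3599·0.354 = 1.189405; cosh(ωT) = 1.794764, sinh(ωT) = 1.490361
x(T) = p + (x₀−p)·cosh(ωT) + (ẋ₀/ω)·sinh(ωT) ⇒ p·(1 − cosh) = x(T) − x₀·cosh − (ẋ₀/ω)·sinh
numerator   = -0.0950 − (0.1268)·1.794764 − (-0.2766/3.3599)·1.490361 = -0.199884
denominator = 1 − 1.794764 = -0.794764
p = -0.199884 / -0.794764 = 0.2515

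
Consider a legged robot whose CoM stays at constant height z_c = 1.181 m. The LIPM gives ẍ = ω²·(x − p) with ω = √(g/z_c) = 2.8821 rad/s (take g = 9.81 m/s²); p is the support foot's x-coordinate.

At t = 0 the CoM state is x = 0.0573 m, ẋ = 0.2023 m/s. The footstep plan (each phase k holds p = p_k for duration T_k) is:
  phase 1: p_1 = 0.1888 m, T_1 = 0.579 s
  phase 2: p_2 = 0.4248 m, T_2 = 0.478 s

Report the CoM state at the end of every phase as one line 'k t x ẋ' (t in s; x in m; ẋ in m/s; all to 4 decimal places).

phase 1: p=0.1888, T=0.579, ωT=1.668736, cosh=2.746971, sinh=2.558486; start (x,ẋ)=(0.057300, 0.202300) → end (x,ẋ)=(0.007158, -0.413944)
phase 2: p=0.4248, T=0.478, ωT=1.377644, cosh=2.108860, sinh=1.856687; start (x,ẋ)=(0.007158, -0.413944) → end (x,ẋ)=(-0.722616, -3.107817)

1 0.5790 0.0072 -0.4139
2 1.0570 -0.7226 -3.1078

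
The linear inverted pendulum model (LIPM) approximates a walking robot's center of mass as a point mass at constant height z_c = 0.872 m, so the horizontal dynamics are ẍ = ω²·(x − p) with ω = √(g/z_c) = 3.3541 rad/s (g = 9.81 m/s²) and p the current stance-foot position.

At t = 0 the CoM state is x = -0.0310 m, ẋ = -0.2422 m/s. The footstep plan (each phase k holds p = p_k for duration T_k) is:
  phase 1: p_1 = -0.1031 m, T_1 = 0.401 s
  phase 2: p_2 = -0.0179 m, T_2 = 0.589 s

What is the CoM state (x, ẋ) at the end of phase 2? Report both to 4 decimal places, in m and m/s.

phase 1: p=-0.1031, T=0.401, ωT=1.344994, cosh=2.049353, sinh=1.788811; start (x,ẋ)=(-0.031000, -0.242200) → end (x,ẋ)=(-0.084512, -0.063764)
phase 2: p=-0.0179, T=0.589, ωT=1.975565, cosh=3.674687, sinh=3.536004; start (x,ẋ)=(-0.084512, -0.063764) → end (x,ẋ)=(-0.329900, -1.024338)

x = -0.3299, ẋ = -1.0243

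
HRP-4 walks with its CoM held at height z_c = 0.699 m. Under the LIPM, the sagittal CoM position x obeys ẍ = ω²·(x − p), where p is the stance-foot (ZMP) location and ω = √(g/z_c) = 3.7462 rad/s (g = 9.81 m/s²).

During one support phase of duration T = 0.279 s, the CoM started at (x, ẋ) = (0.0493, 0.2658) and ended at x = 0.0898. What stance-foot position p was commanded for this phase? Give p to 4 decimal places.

ωT = 3.7462·0.279 = 1.045190; cosh(ωT) = 1.597782, sinh(ωT) = 1.246157
x(T) = p + (x₀−p)·cosh(ωT) + (ẋ₀/ω)·sinh(ωT) ⇒ p·(1 − cosh) = x(T) − x₀·cosh − (ẋ₀/ω)·sinh
numerator   = 0.0898 − (0.0493)·1.597782 − (0.2658/3.7462)·1.246157 = -0.077388
denominator = 1 − 1.597782 = -0.597782
p = -0.077388 / -0.597782 = 0.1295

p = 0.1295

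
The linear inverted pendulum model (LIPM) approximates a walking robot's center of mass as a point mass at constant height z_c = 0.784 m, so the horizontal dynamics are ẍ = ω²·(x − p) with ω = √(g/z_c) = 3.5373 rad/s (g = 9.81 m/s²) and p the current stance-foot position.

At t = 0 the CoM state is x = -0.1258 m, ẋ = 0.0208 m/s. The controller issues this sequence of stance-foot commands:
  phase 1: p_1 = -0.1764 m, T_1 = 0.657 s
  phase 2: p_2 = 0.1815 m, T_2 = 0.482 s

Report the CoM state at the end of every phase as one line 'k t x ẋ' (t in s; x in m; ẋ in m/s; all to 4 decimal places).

phase 1: p=-0.1764, T=0.657, ωT=2.324006, cosh=5.157201, sinh=5.059320; start (x,ẋ)=(-0.125800, 0.020800) → end (x,ẋ)=(0.114304, 1.012824)
phase 2: p=0.1815, T=0.482, ωT=1.704979, cosh=2.841522, sinh=2.659746; start (x,ẋ)=(0.114304, 1.012824) → end (x,ẋ)=(0.752118, 2.245762)

1 0.6570 0.1143 1.0128
2 1.1390 0.7521 2.2458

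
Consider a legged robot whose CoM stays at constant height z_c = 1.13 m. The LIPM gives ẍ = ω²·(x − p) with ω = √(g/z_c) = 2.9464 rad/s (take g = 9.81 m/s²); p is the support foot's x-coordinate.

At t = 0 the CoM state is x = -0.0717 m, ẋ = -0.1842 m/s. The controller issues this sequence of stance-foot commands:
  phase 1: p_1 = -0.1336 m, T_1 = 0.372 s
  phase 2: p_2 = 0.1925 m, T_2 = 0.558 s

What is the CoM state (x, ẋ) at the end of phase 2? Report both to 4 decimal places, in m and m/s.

phase 1: p=-0.1336, T=0.372, ωT=1.096061, cosh=1.663270, sinh=1.329085; start (x,ẋ)=(-0.071700, -0.184200) → end (x,ẋ)=(-0.113734, -0.063973)
phase 2: p=0.1925, T=0.558, ωT=1.644091, cosh=2.684746, sinh=2.491558; start (x,ẋ)=(-0.113734, -0.063973) → end (x,ẋ)=(-0.683758, -2.419853)

x = -0.6838, ẋ = -2.4199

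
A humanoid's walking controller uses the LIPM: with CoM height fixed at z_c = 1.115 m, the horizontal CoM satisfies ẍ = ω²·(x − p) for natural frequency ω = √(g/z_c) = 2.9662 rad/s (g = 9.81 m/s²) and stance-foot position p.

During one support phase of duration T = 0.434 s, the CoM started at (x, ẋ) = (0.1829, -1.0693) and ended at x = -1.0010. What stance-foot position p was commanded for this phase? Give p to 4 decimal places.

p = 0.7943

ωT = 2.9662·0.434 = 1.287331; cosh(ωT) = 1.949555, sinh(ωT) = 1.673548
x(T) = p + (x₀−p)·cosh(ωT) + (ẋ₀/ω)·sinh(ωT) ⇒ p·(1 − cosh) = x(T) − x₀·cosh − (ẋ₀/ω)·sinh
numerator   = -1.0010 − (0.1829)·1.949555 − (-1.0693/2.9662)·1.673548 = -0.754268
denominator = 1 − 1.949555 = -0.949555
p = -0.754268 / -0.949555 = 0.7943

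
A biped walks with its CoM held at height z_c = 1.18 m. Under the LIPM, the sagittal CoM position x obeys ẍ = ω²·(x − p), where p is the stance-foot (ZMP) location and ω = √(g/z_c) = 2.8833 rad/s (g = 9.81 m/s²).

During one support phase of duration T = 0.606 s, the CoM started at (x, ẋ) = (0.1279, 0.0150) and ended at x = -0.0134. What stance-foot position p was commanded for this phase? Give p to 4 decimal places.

p = 0.2075

ωT = 2.8833·0.606 = 1.747280; cosh(ωT) = 2.956609, sinh(ωT) = 2.782361
x(T) = p + (x₀−p)·cosh(ωT) + (ẋ₀/ω)·sinh(ωT) ⇒ p·(1 − cosh) = x(T) − x₀·cosh − (ẋ₀/ω)·sinh
numerator   = -0.0134 − (0.1279)·2.956609 − (0.0150/2.8833)·2.782361 = -0.406025
denominator = 1 − 2.956609 = -1.956609
p = -0.406025 / -1.956609 = 0.2075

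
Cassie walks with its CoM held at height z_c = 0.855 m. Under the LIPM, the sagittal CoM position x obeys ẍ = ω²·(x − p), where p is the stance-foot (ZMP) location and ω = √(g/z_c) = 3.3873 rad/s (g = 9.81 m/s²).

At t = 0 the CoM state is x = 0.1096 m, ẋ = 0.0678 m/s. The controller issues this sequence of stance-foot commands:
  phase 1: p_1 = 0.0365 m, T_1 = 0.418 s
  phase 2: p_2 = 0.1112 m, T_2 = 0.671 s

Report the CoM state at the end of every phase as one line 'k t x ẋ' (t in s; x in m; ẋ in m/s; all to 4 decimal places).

1 0.4180 0.2348 0.6280
2 1.0890 1.6076 5.0902

phase 1: p=0.0365, T=0.418, ωT=1.415891, cosh=2.181433, sinh=1.938724; start (x,ẋ)=(0.109600, 0.067800) → end (x,ẋ)=(0.234768, 0.627952)
phase 2: p=0.1112, T=0.671, ωT=2.272878, cosh=4.905158, sinh=4.802143; start (x,ẋ)=(0.234768, 0.627952) → end (x,ẋ)=(1.607563, 5.090200)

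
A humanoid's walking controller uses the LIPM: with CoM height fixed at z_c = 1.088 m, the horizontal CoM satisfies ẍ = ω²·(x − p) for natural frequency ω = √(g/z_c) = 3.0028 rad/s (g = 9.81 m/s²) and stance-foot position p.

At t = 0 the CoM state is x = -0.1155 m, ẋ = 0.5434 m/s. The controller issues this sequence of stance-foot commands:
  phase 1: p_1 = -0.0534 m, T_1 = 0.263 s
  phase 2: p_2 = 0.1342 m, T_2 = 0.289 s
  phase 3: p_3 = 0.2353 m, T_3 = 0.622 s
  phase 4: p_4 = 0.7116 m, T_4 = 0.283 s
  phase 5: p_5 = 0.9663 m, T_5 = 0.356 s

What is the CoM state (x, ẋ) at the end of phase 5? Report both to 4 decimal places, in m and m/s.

x = 0.5612, ẋ = -0.7285

phase 1: p=-0.0534, T=0.263, ωT=0.789736, cosh=1.328390, sinh=0.874426; start (x,ẋ)=(-0.115500, 0.543400) → end (x,ẋ)=(0.022347, 0.558790)
phase 2: p=0.1342, T=0.289, ωT=0.867809, cosh=1.400779, sinh=0.980908; start (x,ẋ)=(0.022347, 0.558790) → end (x,ẋ)=(0.160055, 0.453281)
phase 3: p=0.2353, T=0.622, ωT=1.867742, cosh=3.314066, sinh=3.159594; start (x,ẋ)=(0.160055, 0.453281) → end (x,ẋ)=(0.462883, 0.788308)
phase 4: p=0.7116, T=0.283, ωT=0.849792, cosh=1.383332, sinh=0.955829; start (x,ẋ)=(0.462883, 0.788308) → end (x,ẋ)=(0.618471, 0.376635)
phase 5: p=0.9663, T=0.356, ωT=1.068997, cosh=1.627905, sinh=1.284552; start (x,ẋ)=(0.618471, 0.376635) → end (x,ẋ)=(0.561186, -0.728540)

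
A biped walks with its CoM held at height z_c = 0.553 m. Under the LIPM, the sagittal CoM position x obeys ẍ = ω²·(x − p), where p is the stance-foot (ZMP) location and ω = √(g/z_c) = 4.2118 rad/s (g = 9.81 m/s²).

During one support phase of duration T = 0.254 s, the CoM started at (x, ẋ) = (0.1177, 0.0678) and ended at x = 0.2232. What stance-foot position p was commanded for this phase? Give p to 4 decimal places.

ωT = 4.2118·0.254 = 1.069797; cosh(ωT) = 1.628933, sinh(ωT) = 1.285855
x(T) = p + (x₀−p)·cosh(ωT) + (ẋ₀/ω)·sinh(ωT) ⇒ p·(1 − cosh) = x(T) − x₀·cosh − (ẋ₀/ω)·sinh
numerator   = 0.2232 − (0.1177)·1.628933 − (0.0678/4.2118)·1.285855 = 0.010775
denominator = 1 − 1.628933 = -0.628933
p = 0.010775 / -0.628933 = -0.0171

p = -0.0171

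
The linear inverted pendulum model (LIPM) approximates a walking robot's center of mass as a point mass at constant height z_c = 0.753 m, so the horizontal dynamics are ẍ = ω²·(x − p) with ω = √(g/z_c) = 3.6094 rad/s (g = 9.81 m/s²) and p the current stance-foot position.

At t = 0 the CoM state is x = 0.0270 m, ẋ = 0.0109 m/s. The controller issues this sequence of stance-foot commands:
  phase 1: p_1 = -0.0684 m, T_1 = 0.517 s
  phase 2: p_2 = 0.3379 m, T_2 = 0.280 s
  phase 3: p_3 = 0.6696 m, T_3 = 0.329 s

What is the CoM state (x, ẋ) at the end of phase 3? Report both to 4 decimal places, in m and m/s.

x = 1.0883, ẋ = 2.0336

phase 1: p=-0.0684, T=0.517, ωT=1.866060, cosh=3.308757, sinh=3.154025; start (x,ẋ)=(0.027000, 0.010900) → end (x,ẋ)=(0.256780, 1.122112)
phase 2: p=0.3379, T=0.280, ωT=1.010632, cosh=1.555663, sinh=1.191674; start (x,ẋ)=(0.256780, 1.122112) → end (x,ẋ)=(0.582180, 1.396713)
phase 3: p=0.6696, T=0.329, ωT=1.187493, cosh=1.791917, sinh=1.486932; start (x,ẋ)=(0.582180, 1.396713) → end (x,ẋ)=(1.088342, 2.033616)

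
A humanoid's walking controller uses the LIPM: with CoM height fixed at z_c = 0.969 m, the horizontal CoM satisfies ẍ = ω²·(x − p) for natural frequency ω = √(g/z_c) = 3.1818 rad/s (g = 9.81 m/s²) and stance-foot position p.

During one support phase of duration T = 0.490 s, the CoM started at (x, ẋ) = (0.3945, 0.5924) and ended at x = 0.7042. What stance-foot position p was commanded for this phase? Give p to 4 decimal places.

ωT = 3.1818·0.490 = 1.559082; cosh(ωT) = 2.482392, sinh(ωT) = 2.272063
x(T) = p + (x₀−p)·cosh(ωT) + (ẋ₀/ω)·sinh(ωT) ⇒ p·(1 − cosh) = x(T) − x₀·cosh − (ẋ₀/ω)·sinh
numerator   = 0.7042 − (0.3945)·2.482392 − (0.5924/3.1818)·2.272063 = -0.698125
denominator = 1 − 2.482392 = -1.482392
p = -0.698125 / -1.482392 = 0.4709

p = 0.4709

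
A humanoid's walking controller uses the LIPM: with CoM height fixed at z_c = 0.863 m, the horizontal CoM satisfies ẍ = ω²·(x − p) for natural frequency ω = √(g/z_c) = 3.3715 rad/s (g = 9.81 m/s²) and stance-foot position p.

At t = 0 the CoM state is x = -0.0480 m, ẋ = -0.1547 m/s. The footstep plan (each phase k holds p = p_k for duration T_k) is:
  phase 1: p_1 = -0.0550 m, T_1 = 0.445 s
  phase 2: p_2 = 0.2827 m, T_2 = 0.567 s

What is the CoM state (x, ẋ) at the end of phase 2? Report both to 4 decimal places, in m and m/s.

phase 1: p=-0.0550, T=0.445, ωT=1.500318, cosh=2.353086, sinh=2.130026; start (x,ẋ)=(-0.048000, -0.154700) → end (x,ẋ)=(-0.136264, -0.313753)
phase 2: p=0.2827, T=0.567, ωT=1.911640, cosh=3.456007, sinh=3.308169; start (x,ẋ)=(-0.136264, -0.313753) → end (x,ẋ)=(-1.473101, -5.757242)

x = -1.4731, ẋ = -5.7572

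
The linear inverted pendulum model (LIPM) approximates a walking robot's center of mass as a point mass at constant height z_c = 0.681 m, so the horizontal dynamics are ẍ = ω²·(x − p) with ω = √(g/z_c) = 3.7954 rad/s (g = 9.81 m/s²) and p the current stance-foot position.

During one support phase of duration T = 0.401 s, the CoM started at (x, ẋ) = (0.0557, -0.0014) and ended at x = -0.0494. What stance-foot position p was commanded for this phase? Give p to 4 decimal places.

ωT = 3.7954·0.401 = 1.521955; cosh(ωT) = 2.399730, sinh(ωT) = 2.181445
x(T) = p + (x₀−p)·cosh(ωT) + (ẋ₀/ω)·sinh(ωT) ⇒ p·(1 − cosh) = x(T) − x₀·cosh − (ẋ₀/ω)·sinh
numerator   = -0.0494 − (0.0557)·2.399730 − (-0.0014/3.7954)·2.181445 = -0.182260
denominator = 1 − 2.399730 = -1.399730
p = -0.182260 / -1.399730 = 0.1302

p = 0.1302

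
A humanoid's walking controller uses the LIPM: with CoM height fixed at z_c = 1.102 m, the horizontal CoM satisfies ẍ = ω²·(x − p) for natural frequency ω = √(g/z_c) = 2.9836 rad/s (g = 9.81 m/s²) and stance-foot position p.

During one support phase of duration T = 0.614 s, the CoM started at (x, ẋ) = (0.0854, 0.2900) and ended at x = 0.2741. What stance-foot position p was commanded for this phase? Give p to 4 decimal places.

ωT = 2.9836·0.614 = 1.831930; cosh(ωT) = 3.203018, sinh(ωT) = 3.042914
x(T) = p + (x₀−p)·cosh(ωT) + (ẋ₀/ω)·sinh(ωT) ⇒ p·(1 − cosh) = x(T) − x₀·cosh − (ẋ₀/ω)·sinh
numerator   = 0.2741 − (0.0854)·3.203018 − (0.2900/2.9836)·3.042914 = -0.295203
denominator = 1 − 3.203018 = -2.203018
p = -0.295203 / -2.203018 = 0.1340

p = 0.1340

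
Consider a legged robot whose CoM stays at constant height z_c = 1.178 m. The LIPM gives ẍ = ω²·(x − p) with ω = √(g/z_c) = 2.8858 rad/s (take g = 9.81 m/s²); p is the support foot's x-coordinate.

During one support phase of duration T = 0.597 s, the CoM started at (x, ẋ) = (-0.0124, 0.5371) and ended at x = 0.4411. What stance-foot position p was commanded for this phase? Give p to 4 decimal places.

ωT = 2.8858·0.597 = 1.722823; cosh(ωT) = 2.889438, sinh(ωT) = 2.710876
x(T) = p + (x₀−p)·cosh(ωT) + (ẋ₀/ω)·sinh(ωT) ⇒ p·(1 − cosh) = x(T) − x₀·cosh − (ẋ₀/ω)·sinh
numerator   = 0.4411 − (-0.0124)·2.889438 − (0.5371/2.8858)·2.710876 = -0.027614
denominator = 1 − 2.889438 = -1.889438
p = -0.027614 / -1.889438 = 0.0146

p = 0.0146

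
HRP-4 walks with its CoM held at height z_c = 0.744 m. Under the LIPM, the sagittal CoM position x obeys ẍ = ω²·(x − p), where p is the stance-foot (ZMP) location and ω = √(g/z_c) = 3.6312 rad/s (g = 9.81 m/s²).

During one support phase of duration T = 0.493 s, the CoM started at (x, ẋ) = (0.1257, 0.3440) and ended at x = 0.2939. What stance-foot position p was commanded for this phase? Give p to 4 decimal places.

ωT = 3.6312·0.493 = 1.790182; cosh(ωT) = 3.078735, sinh(ωT) = 2.911805
x(T) = p + (x₀−p)·cosh(ωT) + (ẋ₀/ω)·sinh(ωT) ⇒ p·(1 − cosh) = x(T) − x₀·cosh − (ẋ₀/ω)·sinh
numerator   = 0.2939 − (0.1257)·3.078735 − (0.3440/3.6312)·2.911805 = -0.368945
denominator = 1 − 3.078735 = -2.078735
p = -0.368945 / -2.078735 = 0.1775

p = 0.1775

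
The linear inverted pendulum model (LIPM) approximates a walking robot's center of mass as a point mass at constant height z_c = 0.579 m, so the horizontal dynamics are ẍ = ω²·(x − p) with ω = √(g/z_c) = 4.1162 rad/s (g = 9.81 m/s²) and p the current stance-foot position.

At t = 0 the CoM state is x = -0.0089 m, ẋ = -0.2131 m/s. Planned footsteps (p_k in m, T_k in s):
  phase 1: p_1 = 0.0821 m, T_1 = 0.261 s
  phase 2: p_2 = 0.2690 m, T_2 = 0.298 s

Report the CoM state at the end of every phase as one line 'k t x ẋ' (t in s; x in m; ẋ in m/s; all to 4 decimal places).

phase 1: p=0.0821, T=0.261, ωT=1.074328, cosh=1.634776, sinh=1.293249; start (x,ẋ)=(-0.008900, -0.213100) → end (x,ẋ)=(-0.133617, -0.832789)
phase 2: p=0.2690, T=0.298, ωT=1.226628, cosh=1.851496, sinh=1.558216; start (x,ẋ)=(-0.133617, -0.832789) → end (x,ẋ)=(-0.791702, -4.124264)

1 0.2610 -0.1336 -0.8328
2 0.5590 -0.7917 -4.1243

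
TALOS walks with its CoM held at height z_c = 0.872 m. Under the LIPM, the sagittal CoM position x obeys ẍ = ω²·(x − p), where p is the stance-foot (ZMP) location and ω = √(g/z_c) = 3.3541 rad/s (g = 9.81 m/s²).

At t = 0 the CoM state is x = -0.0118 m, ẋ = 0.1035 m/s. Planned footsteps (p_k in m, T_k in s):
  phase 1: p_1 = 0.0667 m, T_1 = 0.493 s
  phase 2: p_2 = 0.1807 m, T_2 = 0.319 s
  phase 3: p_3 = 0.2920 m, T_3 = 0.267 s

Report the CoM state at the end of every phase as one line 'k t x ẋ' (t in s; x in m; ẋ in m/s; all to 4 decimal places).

1 0.4930 -0.0682 -0.3824
2 0.8120 -0.3715 -1.6969
3 1.0790 -1.1719 -4.6943

phase 1: p=0.0667, T=0.493, ωT=1.653571, cosh=2.708487, sinh=2.517122; start (x,ẋ)=(-0.011800, 0.103500) → end (x,ẋ)=(-0.068244, -0.382422)
phase 2: p=0.1807, T=0.319, ωT=1.069958, cosh=1.629140, sinh=1.286117; start (x,ẋ)=(-0.068244, -0.382422) → end (x,ẋ)=(-0.371502, -1.696902)
phase 3: p=0.2920, T=0.267, ωT=0.895545, cosh=1.428527, sinh=1.020142; start (x,ẋ)=(-0.371502, -1.696902) → end (x,ẋ)=(-1.171940, -4.694348)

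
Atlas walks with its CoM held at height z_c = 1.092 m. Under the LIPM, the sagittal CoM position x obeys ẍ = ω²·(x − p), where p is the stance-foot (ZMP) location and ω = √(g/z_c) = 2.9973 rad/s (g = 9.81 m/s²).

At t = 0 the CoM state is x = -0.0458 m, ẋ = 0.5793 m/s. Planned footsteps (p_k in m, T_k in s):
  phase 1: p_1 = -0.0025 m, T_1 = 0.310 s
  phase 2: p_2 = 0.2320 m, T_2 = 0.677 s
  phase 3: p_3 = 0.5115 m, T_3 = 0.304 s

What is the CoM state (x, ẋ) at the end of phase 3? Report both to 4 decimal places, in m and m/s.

x = 1.4737, ẋ = 3.2728

phase 1: p=-0.0025, T=0.310, ωT=0.929163, cosh=1.463636, sinh=1.068752; start (x,ẋ)=(-0.045800, 0.579300) → end (x,ẋ)=(0.140687, 0.709179)
phase 2: p=0.2320, T=0.677, ωT=2.029172, cosh=3.869615, sinh=3.738170; start (x,ẋ)=(0.140687, 0.709179) → end (x,ẋ)=(0.763125, 1.721133)
phase 3: p=0.5115, T=0.304, ωT=0.911179, cosh=1.444652, sinh=1.042602; start (x,ẋ)=(0.763125, 1.721133) → end (x,ẋ)=(1.473701, 3.272764)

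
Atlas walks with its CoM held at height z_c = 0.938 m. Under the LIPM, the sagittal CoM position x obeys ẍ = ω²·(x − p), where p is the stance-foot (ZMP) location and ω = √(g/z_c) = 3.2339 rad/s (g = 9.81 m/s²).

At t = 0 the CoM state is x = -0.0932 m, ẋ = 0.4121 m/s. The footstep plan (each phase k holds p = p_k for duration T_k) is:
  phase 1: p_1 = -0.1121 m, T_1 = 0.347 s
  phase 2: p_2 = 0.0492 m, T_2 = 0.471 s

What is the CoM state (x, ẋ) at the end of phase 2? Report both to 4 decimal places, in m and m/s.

x = 0.6886, ẋ = 2.2064

phase 1: p=-0.1121, T=0.347, ωT=1.122163, cosh=1.698533, sinh=1.372958; start (x,ẋ)=(-0.093200, 0.412100) → end (x,ẋ)=(0.094960, 0.783882)
phase 2: p=0.0492, T=0.471, ωT=1.523167, cosh=2.402374, sinh=2.184354; start (x,ẋ)=(0.094960, 0.783882) → end (x,ẋ)=(0.688610, 2.206426)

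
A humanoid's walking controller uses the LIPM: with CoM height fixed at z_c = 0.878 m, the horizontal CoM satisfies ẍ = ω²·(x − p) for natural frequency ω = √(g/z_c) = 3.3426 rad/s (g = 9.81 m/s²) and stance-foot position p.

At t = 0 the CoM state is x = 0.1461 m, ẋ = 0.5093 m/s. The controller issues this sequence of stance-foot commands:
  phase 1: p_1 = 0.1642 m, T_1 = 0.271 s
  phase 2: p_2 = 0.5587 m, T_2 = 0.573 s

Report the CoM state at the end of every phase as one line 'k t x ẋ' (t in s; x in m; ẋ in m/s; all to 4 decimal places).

1 0.2710 0.2958 0.6703
2 0.8440 0.3130 -0.5931

phase 1: p=0.1642, T=0.271, ωT=0.905845, cosh=1.439110, sinh=1.034910; start (x,ẋ)=(0.146100, 0.509300) → end (x,ẋ)=(0.295838, 0.670326)
phase 2: p=0.5587, T=0.573, ωT=1.915310, cosh=3.468169, sinh=3.320873; start (x,ẋ)=(0.295838, 0.670326) → end (x,ẋ)=(0.313018, -0.593061)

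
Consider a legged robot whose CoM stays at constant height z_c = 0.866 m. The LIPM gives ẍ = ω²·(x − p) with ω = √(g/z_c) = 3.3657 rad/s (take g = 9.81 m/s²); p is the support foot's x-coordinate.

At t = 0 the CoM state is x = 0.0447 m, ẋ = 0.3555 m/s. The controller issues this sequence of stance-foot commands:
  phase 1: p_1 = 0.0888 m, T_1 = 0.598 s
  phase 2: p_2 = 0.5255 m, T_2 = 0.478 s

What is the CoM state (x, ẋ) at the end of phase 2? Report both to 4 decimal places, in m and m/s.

x = 0.5390, ẋ = 0.3532

phase 1: p=0.0888, T=0.598, ωT=2.012689, cosh=3.808520, sinh=3.674891; start (x,ẋ)=(0.044700, 0.355500) → end (x,ẋ)=(0.309002, 0.808474)
phase 2: p=0.5255, T=0.478, ωT=1.608805, cosh=2.598481, sinh=2.398354; start (x,ẋ)=(0.309002, 0.808474) → end (x,ẋ)=(0.539043, 0.353206)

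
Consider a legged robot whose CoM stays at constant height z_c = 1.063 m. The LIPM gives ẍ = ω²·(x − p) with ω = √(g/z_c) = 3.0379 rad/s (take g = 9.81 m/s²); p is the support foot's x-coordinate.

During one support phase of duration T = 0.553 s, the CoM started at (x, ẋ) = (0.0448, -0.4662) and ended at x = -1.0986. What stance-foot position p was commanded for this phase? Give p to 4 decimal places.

p = 0.4649

ωT = 3.0379·0.553 = 1.679959; cosh(ωT) = 2.775858, sinh(ωT) = 2.589476
x(T) = p + (x₀−p)·cosh(ωT) + (ẋ₀/ω)·sinh(ωT) ⇒ p·(1 − cosh) = x(T) − x₀·cosh − (ẋ₀/ω)·sinh
numerator   = -1.0986 − (0.0448)·2.775858 − (-0.4662/3.0379)·2.589476 = -0.825574
denominator = 1 − 2.775858 = -1.775858
p = -0.825574 / -1.775858 = 0.4649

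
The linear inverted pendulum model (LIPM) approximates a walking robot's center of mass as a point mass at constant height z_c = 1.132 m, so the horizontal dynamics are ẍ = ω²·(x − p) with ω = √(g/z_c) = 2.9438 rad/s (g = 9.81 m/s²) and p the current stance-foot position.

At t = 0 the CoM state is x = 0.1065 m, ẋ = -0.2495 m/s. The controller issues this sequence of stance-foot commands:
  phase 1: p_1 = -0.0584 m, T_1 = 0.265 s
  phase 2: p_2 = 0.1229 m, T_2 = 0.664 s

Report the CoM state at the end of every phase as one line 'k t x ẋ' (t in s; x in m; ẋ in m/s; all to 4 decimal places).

1 0.2650 0.0862 0.0889
2 0.9290 0.0954 -0.0531

phase 1: p=-0.0584, T=0.265, ωT=0.780107, cosh=1.320031, sinh=0.861674; start (x,ẋ)=(0.106500, -0.249500) → end (x,ẋ)=(0.086242, 0.088937)
phase 2: p=0.1229, T=0.664, ωT=1.954683, cosh=3.601645, sinh=3.460036; start (x,ẋ)=(0.086242, 0.088937) → end (x,ẋ)=(0.095406, -0.053061)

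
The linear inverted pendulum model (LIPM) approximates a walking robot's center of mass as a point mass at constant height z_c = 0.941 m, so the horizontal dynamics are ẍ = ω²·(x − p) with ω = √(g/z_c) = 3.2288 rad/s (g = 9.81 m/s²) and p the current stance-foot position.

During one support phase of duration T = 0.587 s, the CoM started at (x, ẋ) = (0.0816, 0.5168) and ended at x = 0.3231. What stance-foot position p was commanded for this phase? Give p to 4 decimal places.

p = 0.1977

ωT = 3.2288·0.587 = 1.895306; cosh(ωT) = 3.402427, sinh(ωT) = 3.252155
x(T) = p + (x₀−p)·cosh(ωT) + (ẋ₀/ω)·sinh(ωT) ⇒ p·(1 − cosh) = x(T) − x₀·cosh − (ẋ₀/ω)·sinh
numerator   = 0.3231 − (0.0816)·3.402427 − (0.5168/3.2288)·3.252155 = -0.475076
denominator = 1 − 3.402427 = -2.402427
p = -0.475076 / -2.402427 = 0.1977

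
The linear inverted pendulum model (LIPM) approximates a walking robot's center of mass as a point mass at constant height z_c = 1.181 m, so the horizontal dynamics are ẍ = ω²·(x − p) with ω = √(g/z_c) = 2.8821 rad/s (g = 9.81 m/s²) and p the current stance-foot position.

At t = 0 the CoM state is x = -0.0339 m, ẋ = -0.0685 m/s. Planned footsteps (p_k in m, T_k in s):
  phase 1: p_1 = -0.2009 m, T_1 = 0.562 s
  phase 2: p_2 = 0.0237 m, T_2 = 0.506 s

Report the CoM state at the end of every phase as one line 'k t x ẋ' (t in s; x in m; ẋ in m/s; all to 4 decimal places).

1 0.5620 0.1798 0.9883
2 1.0680 1.0745 3.1537

phase 1: p=-0.2009, T=0.562, ωT=1.619740, cosh=2.624864, sinh=2.426914; start (x,ẋ)=(-0.033900, -0.068500) → end (x,ẋ)=(0.179771, 0.988296)
phase 2: p=0.0237, T=0.506, ωT=1.458343, cosh=2.265725, sinh=2.033104; start (x,ẋ)=(0.179771, 0.988296) → end (x,ẋ)=(1.074482, 3.153722)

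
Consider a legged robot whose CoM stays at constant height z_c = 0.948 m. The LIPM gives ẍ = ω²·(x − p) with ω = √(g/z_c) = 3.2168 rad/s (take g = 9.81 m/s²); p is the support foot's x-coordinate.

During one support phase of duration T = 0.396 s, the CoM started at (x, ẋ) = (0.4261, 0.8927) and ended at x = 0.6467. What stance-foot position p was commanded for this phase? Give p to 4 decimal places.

ωT = 3.2168·0.396 = 1.273853; cosh(ωT) = 1.927175, sinh(ωT) = 1.647423
x(T) = p + (x₀−p)·cosh(ωT) + (ẋ₀/ω)·sinh(ωT) ⇒ p·(1 − cosh) = x(T) − x₀·cosh − (ẋ₀/ω)·sinh
numerator   = 0.6467 − (0.4261)·1.927175 − (0.8927/3.2168)·1.647423 = -0.631649
denominator = 1 − 1.927175 = -0.927175
p = -0.631649 / -0.927175 = 0.6813

p = 0.6813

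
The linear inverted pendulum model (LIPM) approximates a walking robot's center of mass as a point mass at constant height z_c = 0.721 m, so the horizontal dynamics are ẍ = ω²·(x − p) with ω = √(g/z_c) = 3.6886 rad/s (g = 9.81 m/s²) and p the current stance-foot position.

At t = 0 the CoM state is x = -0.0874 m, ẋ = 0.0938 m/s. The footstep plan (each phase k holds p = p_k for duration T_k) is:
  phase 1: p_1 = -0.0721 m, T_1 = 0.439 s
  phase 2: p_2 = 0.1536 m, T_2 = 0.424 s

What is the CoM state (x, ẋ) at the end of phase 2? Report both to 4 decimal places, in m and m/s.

x = -0.2878, ẋ = -1.4478

phase 1: p=-0.0721, T=0.439, ωT=1.619295, cosh=2.623785, sinh=2.425746; start (x,ẋ)=(-0.087400, 0.093800) → end (x,ẋ)=(-0.050558, 0.109213)
phase 2: p=0.1536, T=0.424, ωT=1.563966, cosh=2.493519, sinh=2.284215; start (x,ẋ)=(-0.050558, 0.109213) → end (x,ẋ)=(-0.287840, -1.447820)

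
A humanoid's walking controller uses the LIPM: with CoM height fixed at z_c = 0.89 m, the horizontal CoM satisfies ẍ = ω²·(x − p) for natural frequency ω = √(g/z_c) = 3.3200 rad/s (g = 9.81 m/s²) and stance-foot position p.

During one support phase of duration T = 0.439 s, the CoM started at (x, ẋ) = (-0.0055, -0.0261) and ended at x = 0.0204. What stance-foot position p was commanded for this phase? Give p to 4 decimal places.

p = -0.0386

ωT = 3.3200·0.439 = 1.457480; cosh(ωT) = 2.263972, sinh(ωT) = 2.031150
x(T) = p + (x₀−p)·cosh(ωT) + (ẋ₀/ω)·sinh(ωT) ⇒ p·(1 − cosh) = x(T) − x₀·cosh − (ẋ₀/ω)·sinh
numerator   = 0.0204 − (-0.0055)·2.263972 − (-0.0261/3.3200)·2.031150 = 0.048820
denominator = 1 − 2.263972 = -1.263972
p = 0.048820 / -1.263972 = -0.0386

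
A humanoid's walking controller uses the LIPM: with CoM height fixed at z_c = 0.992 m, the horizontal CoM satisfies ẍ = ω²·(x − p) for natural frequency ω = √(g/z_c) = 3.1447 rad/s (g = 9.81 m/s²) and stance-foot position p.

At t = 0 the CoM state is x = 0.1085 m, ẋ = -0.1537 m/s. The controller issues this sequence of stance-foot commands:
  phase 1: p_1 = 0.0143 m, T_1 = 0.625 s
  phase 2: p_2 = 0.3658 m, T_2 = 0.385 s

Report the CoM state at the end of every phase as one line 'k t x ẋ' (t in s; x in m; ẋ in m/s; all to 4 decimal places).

1 0.6250 0.1861 0.4772
2 1.0100 0.2695 0.0077

phase 1: p=0.0143, T=0.625, ωT=1.965437, cosh=3.639065, sinh=3.498970; start (x,ẋ)=(0.108500, -0.153700) → end (x,ẋ)=(0.186085, 0.477178)
phase 2: p=0.3658, T=0.385, ωT=1.210709, cosh=1.826925, sinh=1.528940; start (x,ẋ)=(0.186085, 0.477178) → end (x,ẋ)=(0.269475, 0.007687)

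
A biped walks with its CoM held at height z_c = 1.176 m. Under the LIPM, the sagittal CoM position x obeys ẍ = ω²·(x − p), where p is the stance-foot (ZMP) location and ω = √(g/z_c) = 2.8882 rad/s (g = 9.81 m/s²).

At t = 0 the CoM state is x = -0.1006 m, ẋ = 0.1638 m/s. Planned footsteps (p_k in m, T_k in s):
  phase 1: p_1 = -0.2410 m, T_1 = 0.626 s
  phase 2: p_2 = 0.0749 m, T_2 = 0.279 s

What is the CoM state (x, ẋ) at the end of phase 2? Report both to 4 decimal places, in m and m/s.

phase 1: p=-0.2410, T=0.626, ωT=1.808013, cosh=3.131149, sinh=2.967170; start (x,ẋ)=(-0.100600, 0.163800) → end (x,ẋ)=(0.366892, 1.716079)
phase 2: p=0.0749, T=0.279, ωT=0.805808, cosh=1.342615, sinh=0.895889; start (x,ẋ)=(0.366892, 1.716079) → end (x,ẋ)=(0.999242, 3.059566)

x = 0.9992, ẋ = 3.0596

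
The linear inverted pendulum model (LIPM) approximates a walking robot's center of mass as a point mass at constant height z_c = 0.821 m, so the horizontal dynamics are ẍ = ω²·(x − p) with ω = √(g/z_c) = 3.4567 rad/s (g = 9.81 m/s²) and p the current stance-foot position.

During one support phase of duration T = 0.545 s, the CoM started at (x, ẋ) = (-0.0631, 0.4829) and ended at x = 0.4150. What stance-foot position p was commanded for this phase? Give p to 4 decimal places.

p = -0.0754

ωT = 3.4567·0.545 = 1.883902; cosh(ωT) = 3.365560, sinh(ωT) = 3.213564
x(T) = p + (x₀−p)·cosh(ωT) + (ẋ₀/ω)·sinh(ωT) ⇒ p·(1 − cosh) = x(T) − x₀·cosh − (ẋ₀/ω)·sinh
numerator   = 0.4150 − (-0.0631)·3.365560 − (0.4829/3.4567)·3.213564 = 0.178433
denominator = 1 − 3.365560 = -2.365560
p = 0.178433 / -2.365560 = -0.0754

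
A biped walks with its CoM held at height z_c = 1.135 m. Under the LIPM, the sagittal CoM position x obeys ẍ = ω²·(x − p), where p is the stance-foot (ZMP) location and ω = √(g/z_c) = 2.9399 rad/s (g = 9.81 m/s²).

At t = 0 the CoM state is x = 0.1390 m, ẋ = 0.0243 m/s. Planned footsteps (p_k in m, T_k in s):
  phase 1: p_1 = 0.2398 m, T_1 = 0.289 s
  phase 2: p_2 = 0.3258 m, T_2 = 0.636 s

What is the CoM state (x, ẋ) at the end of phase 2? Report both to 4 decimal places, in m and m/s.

x = -0.6653, ẋ = -2.8536

phase 1: p=0.2398, T=0.289, ωT=0.849631, cosh=1.383178, sinh=0.955606; start (x,ẋ)=(0.139000, 0.024300) → end (x,ẋ)=(0.108274, -0.249575)
phase 2: p=0.3258, T=0.636, ωT=1.869776, cosh=3.320502, sinh=3.166344; start (x,ẋ)=(0.108274, -0.249575) → end (x,ẋ)=(-0.665293, -2.853603)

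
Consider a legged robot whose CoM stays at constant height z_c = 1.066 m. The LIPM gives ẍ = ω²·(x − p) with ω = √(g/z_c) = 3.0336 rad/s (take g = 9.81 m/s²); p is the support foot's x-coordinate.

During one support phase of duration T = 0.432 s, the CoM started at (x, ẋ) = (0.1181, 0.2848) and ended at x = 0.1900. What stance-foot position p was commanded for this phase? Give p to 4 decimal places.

ωT = 3.0336·0.432 = 1.310515; cosh(ωT) = 1.988882, sinh(ωT) = 1.719201
x(T) = p + (x₀−p)·cosh(ωT) + (ẋ₀/ω)·sinh(ωT) ⇒ p·(1 − cosh) = x(T) − x₀·cosh − (ẋ₀/ω)·sinh
numerator   = 0.1900 − (0.1181)·1.988882 − (0.2848/3.0336)·1.719201 = -0.206289
denominator = 1 − 1.988882 = -0.988882
p = -0.206289 / -0.988882 = 0.2086

p = 0.2086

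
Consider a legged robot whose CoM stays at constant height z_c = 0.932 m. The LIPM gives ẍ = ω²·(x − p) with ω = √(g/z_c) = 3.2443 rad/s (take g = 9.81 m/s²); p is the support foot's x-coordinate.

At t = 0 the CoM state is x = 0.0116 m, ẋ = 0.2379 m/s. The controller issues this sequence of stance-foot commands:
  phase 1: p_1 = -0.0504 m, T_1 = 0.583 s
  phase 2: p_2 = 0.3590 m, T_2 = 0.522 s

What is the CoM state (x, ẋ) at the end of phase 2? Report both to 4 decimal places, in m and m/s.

x = 1.6473, ẋ = 4.4250

phase 1: p=-0.0504, T=0.583, ωT=1.891427, cosh=3.389838, sinh=3.238982; start (x,ẋ)=(0.011600, 0.237900) → end (x,ẋ)=(0.397280, 1.457953)
phase 2: p=0.3590, T=0.522, ωT=1.693525, cosh=2.811243, sinh=2.627373; start (x,ẋ)=(0.397280, 1.457953) → end (x,ẋ)=(1.647327, 4.424958)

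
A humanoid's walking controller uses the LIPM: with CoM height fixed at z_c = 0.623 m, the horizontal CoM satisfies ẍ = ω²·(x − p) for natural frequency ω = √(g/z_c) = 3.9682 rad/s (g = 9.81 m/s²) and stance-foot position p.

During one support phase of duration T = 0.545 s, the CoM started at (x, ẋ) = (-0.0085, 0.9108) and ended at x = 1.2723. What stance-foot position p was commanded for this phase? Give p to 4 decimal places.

ωT = 3.9682·0.545 = 2.162669; cosh(ωT) = 4.404665, sinh(ωT) = 4.289647
x(T) = p + (x₀−p)·cosh(ωT) + (ẋ₀/ω)·sinh(ωT) ⇒ p·(1 − cosh) = x(T) − x₀·cosh − (ẋ₀/ω)·sinh
numerator   = 1.2723 − (-0.0085)·4.404665 − (0.9108/3.9682)·4.289647 = 0.325160
denominator = 1 − 4.404665 = -3.404665
p = 0.325160 / -3.404665 = -0.0955

p = -0.0955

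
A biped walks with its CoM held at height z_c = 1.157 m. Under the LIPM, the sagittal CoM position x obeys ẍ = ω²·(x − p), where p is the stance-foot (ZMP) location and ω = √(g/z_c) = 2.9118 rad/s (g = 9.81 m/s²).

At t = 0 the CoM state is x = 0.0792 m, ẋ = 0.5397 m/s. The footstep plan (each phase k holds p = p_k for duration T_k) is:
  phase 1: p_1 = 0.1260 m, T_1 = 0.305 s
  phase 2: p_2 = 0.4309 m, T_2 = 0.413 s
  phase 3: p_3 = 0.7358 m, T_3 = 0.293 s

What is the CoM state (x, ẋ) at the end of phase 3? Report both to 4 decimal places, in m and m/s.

x = 0.4118, ẋ = -0.4159

phase 1: p=0.1260, T=0.305, ωT=0.888099, cosh=1.420971, sinh=1.009534; start (x,ẋ)=(0.079200, 0.539700) → end (x,ẋ)=(0.246615, 0.629327)
phase 2: p=0.4309, T=0.413, ωT=1.202573, cosh=1.814546, sinh=1.514126; start (x,ẋ)=(0.246615, 0.629327) → end (x,ẋ)=(0.423754, 0.329460)
phase 3: p=0.7358, T=0.293, ωT=0.853157, cosh=1.386557, sinh=0.960489; start (x,ẋ)=(0.423754, 0.329460) → end (x,ẋ)=(0.411806, -0.415900)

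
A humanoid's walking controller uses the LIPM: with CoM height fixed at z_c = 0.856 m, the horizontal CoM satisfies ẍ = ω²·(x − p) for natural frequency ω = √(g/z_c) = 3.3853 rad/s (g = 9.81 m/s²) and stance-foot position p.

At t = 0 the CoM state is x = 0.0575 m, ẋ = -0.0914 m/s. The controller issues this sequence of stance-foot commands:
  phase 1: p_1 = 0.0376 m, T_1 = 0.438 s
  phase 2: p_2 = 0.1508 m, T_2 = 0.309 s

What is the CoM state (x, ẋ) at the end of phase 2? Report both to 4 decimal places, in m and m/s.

phase 1: p=0.0376, T=0.438, ωT=1.482761, cosh=2.316052, sinh=2.089042; start (x,ẋ)=(0.057500, -0.091400) → end (x,ẋ)=(0.027287, -0.070954)
phase 2: p=0.1508, T=0.309, ωT=1.046058, cosh=1.598864, sinh=1.247544; start (x,ẋ)=(0.027287, -0.070954) → end (x,ẋ)=(-0.072828, -0.635078)

x = -0.0728, ẋ = -0.6351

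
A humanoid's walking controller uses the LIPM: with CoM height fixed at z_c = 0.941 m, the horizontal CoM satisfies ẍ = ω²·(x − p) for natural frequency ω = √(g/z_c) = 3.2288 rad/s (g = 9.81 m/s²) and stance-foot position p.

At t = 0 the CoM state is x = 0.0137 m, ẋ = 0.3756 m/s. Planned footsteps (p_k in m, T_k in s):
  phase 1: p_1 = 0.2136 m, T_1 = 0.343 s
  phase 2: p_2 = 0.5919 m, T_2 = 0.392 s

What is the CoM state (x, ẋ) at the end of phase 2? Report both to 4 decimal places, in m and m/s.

x = -0.5952, ẋ = -3.3934

phase 1: p=0.2136, T=0.343, ωT=1.107478, cosh=1.678554, sinh=1.348163; start (x,ẋ)=(0.013700, 0.375600) → end (x,ẋ)=(0.034886, -0.239689)
phase 2: p=0.5919, T=0.392, ωT=1.265690, cosh=1.913791, sinh=1.631746; start (x,ẋ)=(0.034886, -0.239689) → end (x,ẋ)=(-0.595240, -3.393388)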